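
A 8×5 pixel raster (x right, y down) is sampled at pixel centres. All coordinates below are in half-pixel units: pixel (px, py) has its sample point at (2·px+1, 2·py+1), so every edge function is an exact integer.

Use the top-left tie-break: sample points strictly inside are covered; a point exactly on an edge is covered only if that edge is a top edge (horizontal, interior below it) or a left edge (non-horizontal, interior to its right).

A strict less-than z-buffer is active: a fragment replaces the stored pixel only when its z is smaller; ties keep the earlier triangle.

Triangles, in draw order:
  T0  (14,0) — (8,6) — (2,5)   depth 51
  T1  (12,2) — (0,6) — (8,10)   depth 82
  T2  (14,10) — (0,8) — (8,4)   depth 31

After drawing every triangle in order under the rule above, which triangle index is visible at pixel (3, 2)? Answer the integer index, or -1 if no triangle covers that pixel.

T0:
  2·area = 42
  edge (14, 0)→(8, 6): d=(-6,6) right/bottom  bias=-1
  edge (8, 6)→(2, 5): d=(-6,-1) top-left  bias=+0
  edge (2, 5)→(14, 0): d=(12,-5) top-left  bias=+0
    (6,0)@(13, 1): e=[0,35,7] → ·  [on edge]
    (3,1)@(7, 3): e=[24,17,1] → #
    (4,1)@(9, 3): e=[12,19,11] → #
    (5,1)@(11, 3): e=[0,21,21] → ·  [on edge]
    (1,2)@(3, 5): e=[36,1,5] → #
    (2,2)@(5, 5): e=[24,3,15] → #
    (4,2)@(9, 5): e=[0,7,35] → ·  [on edge]
    (1,3)@(3, 7): e=[24,-11,29] → ·
    (2,3)@(5, 7): e=[12,-9,39] → ·
    (3,3)@(7, 7): e=[0,-7,49] → ·  [on edge]
    (2,4)@(5, 9): e=[0,-21,63] → ·  [on edge]
  covered (5 px):
    · · · · · · · ·
    · · · # # · · ·
    · # # # · · · ·
    · · · · · · · ·
    · · · · · · · ·
T1:
  2·area = 80  (B↔C swapped to make it positive)
  edge (12, 2)→(8, 10): d=(-4,8) right/bottom  bias=-1
  edge (8, 10)→(0, 6): d=(-8,-4) top-left  bias=+0
  edge (0, 6)→(12, 2): d=(12,-4) top-left  bias=+0
    (7,0)@(15, 1): e=[-20,100,0] → ·  [on edge]
    (4,1)@(9, 3): e=[20,60,0] → #  [on edge]
    (5,1)@(11, 3): e=[4,68,8] → #
    (6,1)@(13, 3): e=[-12,76,16] → ·
    (1,2)@(3, 5): e=[60,20,0] → #  [on edge]
    (2,2)@(5, 5): e=[44,28,8] → #
    (3,2)@(7, 5): e=[28,36,16] → #
    (5,2)@(11, 5): e=[-4,52,32] → ·
    (1,3)@(3, 7): e=[52,4,24] → #
    (5,3)@(11, 7): e=[-12,36,56] → ·
    (1,4)@(3, 9): e=[44,-12,48] → ·
    (2,4)@(5, 9): e=[28,-4,56] → ·
  covered (11 px):
    · · · · · · · ·
    · · · · # # · ·
    · # # # # · · ·
    · # # # # · · ·
    · · · # · · · ·
T2:
  2·area = 72
  edge (14, 10)→(0, 8): d=(-14,-2) top-left  bias=+0
  edge (0, 8)→(8, 4): d=(8,-4) top-left  bias=+0
  edge (8, 4)→(14, 10): d=(6,6) right/bottom  bias=-1
    (2,0)@(5, 1): e=[108,-36,0] → ·  [on edge]
    (3,1)@(7, 3): e=[84,-12,0] → ·  [on edge]
    (3,2)@(7, 5): e=[56,4,12] → #
    (4,2)@(9, 5): e=[60,12,0] → ·  [on edge]
    (1,3)@(3, 7): e=[20,4,48] → #
    (2,3)@(5, 7): e=[24,12,36] → #
    (4,3)@(9, 7): e=[32,28,12] → #
    (5,3)@(11, 7): e=[36,36,0] → ·  [on edge]
    (1,4)@(3, 9): e=[-8,20,60] → ·
    (2,4)@(5, 9): e=[-4,28,48] → ·
    (3,4)@(7, 9): e=[0,36,36] → #  [on edge]
    (5,4)@(11, 9): e=[8,52,12] → #
    (6,4)@(13, 9): e=[12,60,0] → ·  [on edge]
  covered (8 px):
    · · · · · · · ·
    · · · · · · · ·
    · · · # · · · ·
    · # # # # · · ·
    · · · # # # · ·

Z-buffer (winner per pixel, '.' = empty):
  . . . . . . . .
  . . . 0 0 1 . .
  . 0 0 2 1 . . .
  . 2 2 2 2 . . .
  . . . 2 2 2 . .

Result: 2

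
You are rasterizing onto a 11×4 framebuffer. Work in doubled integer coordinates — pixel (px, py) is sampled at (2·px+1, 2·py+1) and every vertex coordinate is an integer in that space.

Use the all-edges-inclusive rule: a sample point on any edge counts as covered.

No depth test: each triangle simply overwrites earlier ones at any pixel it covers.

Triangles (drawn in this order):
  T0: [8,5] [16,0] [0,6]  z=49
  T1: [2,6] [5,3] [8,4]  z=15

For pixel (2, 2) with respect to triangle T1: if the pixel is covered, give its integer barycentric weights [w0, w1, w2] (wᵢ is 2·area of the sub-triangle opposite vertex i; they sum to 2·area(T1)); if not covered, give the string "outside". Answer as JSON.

T0:
  2·area = 32  (B↔C swapped to make it positive)
  edge (8, 5)→(0, 6): d=(-8,1) inclusive
  edge (0, 6)→(16, 0): d=(16,-6) inclusive
  edge (16, 0)→(8, 5): d=(-8,5) inclusive
    (4,1)@(9, 3): e=[15,6,11] → #
    (5,1)@(11, 3): e=[13,18,1] → #
    (6,1)@(13, 3): e=[11,30,-9] → ·
    (1,2)@(3, 5): e=[5,2,25] → #
    (2,2)@(5, 5): e=[3,14,15] → #
    (3,2)@(7, 5): e=[1,26,5] → #
    (4,2)@(9, 5): e=[-1,38,-5] → ·
    (5,2)@(11, 5): e=[-3,50,-15] → ·
    (1,3)@(3, 7): e=[-11,34,9] → ·
    (2,3)@(5, 7): e=[-13,46,-1] → ·
    (3,3)@(7, 7): e=[-15,58,-11] → ·
  covered (5 px):
    · · · · · · · · · · ·
    · · · · # # · · · · ·
    · # # # · · · · · · ·
    · · · · · · · · · · ·
T1:
  2·area = 12
  edge (2, 6)→(5, 3): d=(3,-3) inclusive
  edge (5, 3)→(8, 4): d=(3,1) inclusive
  edge (8, 4)→(2, 6): d=(-6,2) inclusive
    (3,0)@(7, 1): e=[0,-8,20] → ·  [on edge]
    (8,0)@(17, 1): e=[30,-18,0] → ·  [on edge]
    (2,1)@(5, 3): e=[0,0,12] → #  [on edge]
    (3,1)@(7, 3): e=[6,-2,8] → ·
    (5,1)@(11, 3): e=[18,-6,0] → ·  [on edge]
    (1,2)@(3, 5): e=[0,8,4] → #  [on edge]
    (2,2)@(5, 5): e=[6,6,0] → #  [on edge]
    (3,2)@(7, 5): e=[12,4,-4] → ·
    (5,2)@(11, 5): e=[24,0,-12] → ·  [on edge]
    (0,3)@(1, 7): e=[0,16,-4] → ·  [on edge]
    (1,3)@(3, 7): e=[6,14,-8] → ·
    (2,3)@(5, 7): e=[12,12,-12] → ·
    (8,3)@(17, 7): e=[48,0,-36] → ·  [on edge]
  covered (3 px):
    · · · · · · · · · · ·
    · · # · · · · · · · ·
    · # # · · · · · · · ·
    · · · · · · · · · · ·

Result: [6,0,6]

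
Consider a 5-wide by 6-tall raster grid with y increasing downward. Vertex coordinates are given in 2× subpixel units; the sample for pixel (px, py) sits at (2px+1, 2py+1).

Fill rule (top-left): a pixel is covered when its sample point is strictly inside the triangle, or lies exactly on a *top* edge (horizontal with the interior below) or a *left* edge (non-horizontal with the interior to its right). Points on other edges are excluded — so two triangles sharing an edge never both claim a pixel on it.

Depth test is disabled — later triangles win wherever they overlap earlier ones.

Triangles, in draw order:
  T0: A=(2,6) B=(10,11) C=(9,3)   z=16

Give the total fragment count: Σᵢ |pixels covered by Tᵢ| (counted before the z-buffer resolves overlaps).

T0:
  2·area = 59  (B↔C swapped to make it positive)
  edge (2, 6)→(9, 3): d=(7,-3) top-left  bias=+0
  edge (9, 3)→(10, 11): d=(1,8) right/bottom  bias=-1
  edge (10, 11)→(2, 6): d=(-8,-5) top-left  bias=+0
    (4,1)@(9, 3): e=[0,0,59] → ·  [on edge]
    (2,2)@(5, 5): e=[2,34,23] → █
    (3,2)@(7, 5): e=[8,18,33] → █
    (4,2)@(9, 5): e=[14,2,43] → █
    (2,3)@(5, 7): e=[16,36,7] → █
    (2,4)@(5, 9): e=[30,38,-9] → ·
    (3,4)@(7, 9): e=[36,22,1] → █
    (3,5)@(7, 11): e=[50,24,-15] → ·
    (4,5)@(9, 11): e=[56,8,-5] → ·
  covered (8 px):
    · · · · ·
    · · · · ·
    · · █ █ █
    · · █ █ █
    · · · █ █
    · · · · ·

Final: 8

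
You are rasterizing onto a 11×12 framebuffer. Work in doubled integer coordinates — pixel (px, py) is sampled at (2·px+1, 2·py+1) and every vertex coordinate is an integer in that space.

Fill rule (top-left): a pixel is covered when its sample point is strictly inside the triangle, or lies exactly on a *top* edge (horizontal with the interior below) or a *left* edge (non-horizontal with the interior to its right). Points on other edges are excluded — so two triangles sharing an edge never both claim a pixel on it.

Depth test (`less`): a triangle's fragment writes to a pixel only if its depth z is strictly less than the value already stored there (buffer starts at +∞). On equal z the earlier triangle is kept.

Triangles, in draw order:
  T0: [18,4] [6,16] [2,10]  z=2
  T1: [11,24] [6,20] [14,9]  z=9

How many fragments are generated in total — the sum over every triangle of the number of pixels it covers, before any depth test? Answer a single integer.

T0:
  2·area = 120
  edge (18, 4)→(6, 16): d=(-12,12) right/bottom  bias=-1
  edge (6, 16)→(2, 10): d=(-4,-6) top-left  bias=+0
  edge (2, 10)→(18, 4): d=(16,-6) top-left  bias=+0
    (10,0)@(21, 1): e=[0,150,-30] → ·  [on edge]
    (9,1)@(19, 3): e=[0,130,-10] → ·  [on edge]
    (8,2)@(17, 5): e=[0,110,10] → ·  [on edge]
    (5,3)@(11, 7): e=[48,66,6] → █
    (6,3)@(13, 7): e=[24,78,18] → █
    (7,3)@(15, 7): e=[0,90,30] → ·  [on edge]
    (2,4)@(5, 9): e=[96,22,2] → █
    (3,4)@(7, 9): e=[72,34,14] → █
    (4,4)@(9, 9): e=[48,46,26] → █
    (6,4)@(13, 9): e=[0,70,50] → ·  [on edge]
    (1,5)@(3, 11): e=[96,2,22] → █
    (5,5)@(11, 11): e=[0,50,70] → ·  [on edge]
    (4,6)@(9, 13): e=[0,30,90] → ·  [on edge]
    (3,7)@(7, 15): e=[0,10,110] → ·  [on edge]
    (2,8)@(5, 17): e=[0,-10,130] → ·  [on edge]
    (1,9)@(3, 19): e=[0,-30,150] → ·  [on edge]
    (0,10)@(1, 21): e=[0,-50,170] → ·  [on edge]
  covered (12 px):
    · · · · · · · · · · ·
    · · · · · · · · · · ·
    · · · · · · · · · · ·
    · · · · · █ █ · · · ·
    · · █ █ █ █ · · · · ·
    · █ █ █ █ · · · · · ·
    · · █ █ · · · · · · ·
    · · · · · · · · · · ·
    · · · · · · · · · · ·
    · · · · · · · · · · ·
    · · · · · · · · · · ·
    · · · · · · · · · · ·
T1:
  2·area = 87
  edge (11, 24)→(6, 20): d=(-5,-4) top-left  bias=+0
  edge (6, 20)→(14, 9): d=(8,-11) top-left  bias=+0
  edge (14, 9)→(11, 24): d=(-3,15) right/bottom  bias=-1
    (6,5)@(13, 11): e=[73,5,9] → █
    (7,5)@(15, 11): e=[81,27,-21] → ·
    (6,6)@(13, 13): e=[63,21,3] → █
    (7,6)@(15, 13): e=[71,43,-27] → ·
    (5,7)@(11, 15): e=[45,15,27] → █
    (6,7)@(13, 15): e=[53,37,-3] → ·
    (4,8)@(9, 17): e=[27,9,51] → █
    (6,8)@(13, 17): e=[43,53,-9] → ·
    (3,9)@(7, 19): e=[9,3,75] → █
    (6,9)@(13, 19): e=[33,69,-15] → ·
    (3,10)@(7, 21): e=[-1,19,69] → ·
    (4,10)@(9, 21): e=[7,41,39] → █
  covered (11 px):
    · · · · · · · · · · ·
    · · · · · · · · · · ·
    · · · · · · · · · · ·
    · · · · · · · · · · ·
    · · · · · · · · · · ·
    · · · · · · █ · · · ·
    · · · · · · █ · · · ·
    · · · · · █ · · · · ·
    · · · · █ █ · · · · ·
    · · · █ █ █ · · · · ·
    · · · · █ █ · · · · ·
    · · · · · █ · · · · ·

Result: 23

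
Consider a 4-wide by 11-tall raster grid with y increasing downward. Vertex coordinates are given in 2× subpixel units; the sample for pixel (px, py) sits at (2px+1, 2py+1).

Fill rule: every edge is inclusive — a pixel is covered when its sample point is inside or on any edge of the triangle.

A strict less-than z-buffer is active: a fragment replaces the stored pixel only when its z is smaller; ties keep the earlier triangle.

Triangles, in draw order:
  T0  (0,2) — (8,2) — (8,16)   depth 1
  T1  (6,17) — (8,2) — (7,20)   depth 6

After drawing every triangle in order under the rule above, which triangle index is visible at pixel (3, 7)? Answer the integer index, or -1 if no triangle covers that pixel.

T0:
  2·area = 112
  edge (0, 2)→(8, 2): d=(8,0) inclusive
  edge (8, 2)→(8, 16): d=(0,14) inclusive
  edge (8, 16)→(0, 2): d=(-8,-14) inclusive
    (0,1)@(1, 3): e=[8,98,6] → #
    (1,1)@(3, 3): e=[8,70,34] → #
    (2,1)@(5, 3): e=[8,42,62] → #
    (3,1)@(7, 3): e=[8,14,90] → #
    (0,2)@(1, 5): e=[24,98,-10] → ·
    (1,2)@(3, 5): e=[24,70,18] → #
    (1,3)@(3, 7): e=[40,70,2] → #
    (1,4)@(3, 9): e=[56,70,-14] → ·
    (2,4)@(5, 9): e=[56,42,14] → #
    (2,5)@(5, 11): e=[72,42,-2] → ·
    (3,5)@(7, 11): e=[72,14,26] → #
    (3,6)@(7, 13): e=[88,14,10] → #
  covered (14 px):
    · · · ·
    # # # #
    · # # #
    · # # #
    · · # #
    · · · #
    · · · #
    · · · ·
    · · · ·
    · · · ·
    · · · ·
T1:
  2·area = 21
  edge (6, 17)→(8, 2): d=(2,-15) inclusive
  edge (8, 2)→(7, 20): d=(-1,18) inclusive
  edge (7, 20)→(6, 17): d=(-1,-3) inclusive
    (3,5)@(7, 11): e=[3,9,9] → #
    (3,6)@(7, 13): e=[7,7,7] → #
    (3,7)@(7, 15): e=[11,5,5] → #
    (3,8)@(7, 17): e=[15,3,3] → #
    (3,9)@(7, 19): e=[19,1,1] → #
    (3,10)@(7, 21): e=[23,-1,-1] → ·
  covered (5 px):
    · · · ·
    · · · ·
    · · · ·
    · · · ·
    · · · ·
    · · · #
    · · · #
    · · · #
    · · · #
    · · · #
    · · · ·

Z-buffer (winner per pixel, '.' = empty):
  . . . .
  0 0 0 0
  . 0 0 0
  . 0 0 0
  . . 0 0
  . . . 0
  . . . 0
  . . . 1
  . . . 1
  . . . 1
  . . . .

Final: 1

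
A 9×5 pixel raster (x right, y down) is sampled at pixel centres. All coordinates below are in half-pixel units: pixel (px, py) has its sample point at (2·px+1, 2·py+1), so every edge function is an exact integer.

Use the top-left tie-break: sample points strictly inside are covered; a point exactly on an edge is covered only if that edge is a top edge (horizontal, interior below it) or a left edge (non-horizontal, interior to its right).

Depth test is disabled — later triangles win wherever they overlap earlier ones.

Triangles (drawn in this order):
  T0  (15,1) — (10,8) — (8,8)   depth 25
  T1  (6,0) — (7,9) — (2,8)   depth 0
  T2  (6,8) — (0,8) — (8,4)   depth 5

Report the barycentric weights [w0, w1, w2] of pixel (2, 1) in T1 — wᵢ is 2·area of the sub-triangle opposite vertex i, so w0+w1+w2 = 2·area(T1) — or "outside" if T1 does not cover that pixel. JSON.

T0:
  2·area = 14
  edge (15, 1)→(10, 8): d=(-5,7) right/bottom  bias=-1
  edge (10, 8)→(8, 8): d=(-2,0) right/bottom  bias=-1
  edge (8, 8)→(15, 1): d=(7,-7) top-left  bias=+0
    (7,0)@(15, 1): e=[0,14,0] → ·  [on edge]
    (6,1)@(13, 3): e=[4,10,0] → █  [on edge]
    (7,1)@(15, 3): e=[-10,10,14] → ·
    (5,2)@(11, 5): e=[8,6,0] → █  [on edge]
    (6,2)@(13, 5): e=[-6,6,14] → ·
    (4,3)@(9, 7): e=[12,2,0] → █  [on edge]
    (5,3)@(11, 7): e=[-2,2,14] → ·
    (3,4)@(7, 9): e=[16,-2,0] → ·  [on edge]
    (4,4)@(9, 9): e=[2,-2,14] → ·
  covered (3 px):
    · · · · · · · · ·
    · · · · · · █ · ·
    · · · · · █ · · ·
    · · · · █ · · · ·
    · · · · · · · · ·
T1:
  2·area = 44
  edge (6, 0)→(7, 9): d=(1,9) right/bottom  bias=-1
  edge (7, 9)→(2, 8): d=(-5,-1) top-left  bias=+0
  edge (2, 8)→(6, 0): d=(4,-8) top-left  bias=+0
    (2,1)@(5, 3): e=[12,28,4] → █
    (3,1)@(7, 3): e=[-6,30,20] → ·
    (2,2)@(5, 5): e=[14,18,12] → █
    (3,2)@(7, 5): e=[-4,20,28] → ·
    (1,3)@(3, 7): e=[34,6,4] → █
    (3,3)@(7, 7): e=[-2,10,36] → ·
    (1,4)@(3, 9): e=[36,-4,12] → ·
    (2,4)@(5, 9): e=[18,-2,28] → ·
    (3,4)@(7, 9): e=[0,0,44] → ·  [on edge]
  covered (4 px):
    · · · · · · · · ·
    · · █ · · · · · ·
    · · █ · · · · · ·
    · █ █ · · · · · ·
    · · · · · · · · ·
T2:
  2·area = 24
  edge (6, 8)→(0, 8): d=(-6,0) right/bottom  bias=-1
  edge (0, 8)→(8, 4): d=(8,-4) top-left  bias=+0
  edge (8, 4)→(6, 8): d=(-2,4) right/bottom  bias=-1
    (3,2)@(7, 5): e=[18,4,2] → █
    (4,2)@(9, 5): e=[18,12,-6] → ·
    (1,3)@(3, 7): e=[6,4,14] → █
    (2,3)@(5, 7): e=[6,12,6] → █
    (3,3)@(7, 7): e=[6,20,-2] → ·
    (1,4)@(3, 9): e=[-6,20,10] → ·
    (2,4)@(5, 9): e=[-6,28,2] → ·
  covered (3 px):
    · · · · · · · · ·
    · · · · · · · · ·
    · · · █ · · · · ·
    · █ █ · · · · · ·
    · · · · · · · · ·

Result: [28,4,12]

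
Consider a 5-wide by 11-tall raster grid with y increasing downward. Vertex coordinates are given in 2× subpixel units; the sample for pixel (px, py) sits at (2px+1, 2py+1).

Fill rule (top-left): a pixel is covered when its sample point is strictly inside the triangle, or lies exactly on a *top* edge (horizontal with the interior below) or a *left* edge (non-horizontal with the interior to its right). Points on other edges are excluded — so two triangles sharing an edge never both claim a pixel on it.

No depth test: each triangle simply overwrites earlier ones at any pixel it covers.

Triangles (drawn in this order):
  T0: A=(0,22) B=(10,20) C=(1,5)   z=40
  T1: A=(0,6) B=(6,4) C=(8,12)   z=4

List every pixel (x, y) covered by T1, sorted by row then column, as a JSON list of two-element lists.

T0:
  2·area = 168  (B↔C swapped to make it positive)
  edge (0, 22)→(1, 5): d=(1,-17) top-left  bias=+0
  edge (1, 5)→(10, 20): d=(9,15) right/bottom  bias=-1
  edge (10, 20)→(0, 22): d=(-10,2) right/bottom  bias=-1
    (0,2)@(1, 5): e=[0,0,168] → .  [on edge]
    (0,3)@(1, 7): e=[2,18,148] → X
    (1,3)@(3, 7): e=[36,-12,144] → .
    (0,4)@(1, 9): e=[4,36,128] → X
    (1,4)@(3, 9): e=[38,6,124] → X
    (2,4)@(5, 9): e=[72,-24,120] → .
    (0,5)@(1, 11): e=[6,54,108] → X
    (2,5)@(5, 11): e=[74,-6,100] → .
    (0,6)@(1, 13): e=[8,72,88] → X
    (2,6)@(5, 13): e=[76,12,80] → X
    (3,6)@(7, 13): e=[110,-18,76] → .
    (0,7)@(1, 15): e=[10,90,68] → X
    (3,7)@(7, 15): e=[112,0,56] → .  [on edge]
    (2,10)@(5, 21): e=[84,84,0] → .  [on edge]
  covered (22 px):
    . . . . .
    . . . . .
    . . . . .
    X . . . .
    X X . . .
    X X . . .
    X X X . .
    X X X . .
    X X X X .
    X X X X X
    X X . . .
T1:
  2·area = 52
  edge (0, 6)→(6, 4): d=(6,-2) top-left  bias=+0
  edge (6, 4)→(8, 12): d=(2,8) right/bottom  bias=-1
  edge (8, 12)→(0, 6): d=(-8,-6) top-left  bias=+0
    (4,1)@(9, 3): e=[0,-26,78] → .  [on edge]
    (1,2)@(3, 5): e=[0,26,26] → X  [on edge]
    (2,2)@(5, 5): e=[4,10,38] → X
    (3,2)@(7, 5): e=[8,-6,50] → .
    (1,3)@(3, 7): e=[12,30,10] → X
    (3,3)@(7, 7): e=[20,-2,34] → .
    (1,4)@(3, 9): e=[24,34,-6] → .
    (2,4)@(5, 9): e=[28,18,6] → X
    (3,4)@(7, 9): e=[32,2,18] → X
    (4,4)@(9, 9): e=[36,-14,30] → .
    (2,5)@(5, 11): e=[40,22,-10] → .
    (3,5)@(7, 11): e=[44,6,2] → X
  covered (7 px):
    . . . . .
    . . . . .
    . X X . .
    . X X . .
    . . X X .
    . . . X .
    . . . . .
    . . . . .
    . . . . .
    . . . . .
    . . . . .

Final: [[1,2],[2,2],[1,3],[2,3],[2,4],[3,4],[3,5]]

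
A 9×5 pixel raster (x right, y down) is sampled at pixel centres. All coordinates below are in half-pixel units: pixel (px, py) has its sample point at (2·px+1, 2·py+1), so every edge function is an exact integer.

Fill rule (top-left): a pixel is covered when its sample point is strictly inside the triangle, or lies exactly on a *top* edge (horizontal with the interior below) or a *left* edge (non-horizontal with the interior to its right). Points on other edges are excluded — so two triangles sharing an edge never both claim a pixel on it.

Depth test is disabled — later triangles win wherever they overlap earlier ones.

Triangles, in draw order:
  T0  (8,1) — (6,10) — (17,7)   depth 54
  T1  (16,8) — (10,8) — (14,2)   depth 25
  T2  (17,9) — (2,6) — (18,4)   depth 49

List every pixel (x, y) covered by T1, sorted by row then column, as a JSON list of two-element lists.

T0:
  2·area = 93  (B↔C swapped to make it positive)
  edge (8, 1)→(17, 7): d=(9,6) right/bottom  bias=-1
  edge (17, 7)→(6, 10): d=(-11,3) right/bottom  bias=-1
  edge (6, 10)→(8, 1): d=(2,-9) top-left  bias=+0
    (4,1)@(9, 3): e=[12,68,13] → █
    (5,1)@(11, 3): e=[0,62,31] → ·  [on edge]
    (4,2)@(9, 5): e=[30,46,17] → █
    (5,2)@(11, 5): e=[18,40,35] → █
    (6,2)@(13, 5): e=[6,34,53] → █
    (7,2)@(15, 5): e=[-6,28,71] → ·
    (3,3)@(7, 7): e=[60,30,3] → █
    (7,3)@(15, 7): e=[12,6,75] → █
    (8,3)@(17, 7): e=[0,0,93] → ·  [on edge]
    (3,4)@(7, 9): e=[78,8,7] → █
    (5,4)@(11, 9): e=[54,-4,43] → ·
    (6,4)@(13, 9): e=[42,-10,61] → ·
  covered (11 px):
    · · · · · · · · ·
    · · · · █ · · · ·
    · · · · █ █ █ · ·
    · · · █ █ █ █ █ ·
    · · · █ █ · · · ·
T1:
  2·area = 36
  edge (16, 8)→(10, 8): d=(-6,0) right/bottom  bias=-1
  edge (10, 8)→(14, 2): d=(4,-6) top-left  bias=+0
  edge (14, 2)→(16, 8): d=(2,6) right/bottom  bias=-1
    (6,2)@(13, 5): e=[18,6,12] → █
    (7,2)@(15, 5): e=[18,18,0] → ·  [on edge]
    (5,3)@(11, 7): e=[6,2,28] → █
    (7,3)@(15, 7): e=[6,26,4] → █
    (8,3)@(17, 7): e=[6,38,-8] → ·
    (5,4)@(11, 9): e=[-6,10,32] → ·
    (6,4)@(13, 9): e=[-6,22,20] → ·
    (7,4)@(15, 9): e=[-6,34,8] → ·
  covered (4 px):
    · · · · · · · · ·
    · · · · · · · · ·
    · · · · · · █ · ·
    · · · · · █ █ █ ·
    · · · · · · · · ·
T2:
  2·area = 78
  edge (17, 9)→(2, 6): d=(-15,-3) top-left  bias=+0
  edge (2, 6)→(18, 4): d=(16,-2) top-left  bias=+0
  edge (18, 4)→(17, 9): d=(-1,5) right/bottom  bias=-1
    (5,2)@(11, 5): e=[42,2,34] → █
    (6,2)@(13, 5): e=[48,6,24] → █
    (7,2)@(15, 5): e=[54,10,14] → █
    (8,2)@(17, 5): e=[60,14,4] → █
    (3,3)@(7, 7): e=[0,26,52] → █  [on edge]
    (4,3)@(9, 7): e=[6,30,42] → █
    (3,4)@(7, 9): e=[-30,58,50] → ·
    (4,4)@(9, 9): e=[-24,62,40] → ·
    (5,4)@(11, 9): e=[-18,66,30] → ·
    (6,4)@(13, 9): e=[-12,70,20] → ·
    (7,4)@(15, 9): e=[-6,74,10] → ·
    (8,4)@(17, 9): e=[0,78,0] → ·  [on edge]
  covered (10 px):
    · · · · · · · · ·
    · · · · · · · · ·
    · · · · · █ █ █ █
    · · · █ █ █ █ █ █
    · · · · · · · · ·

Answer: [[6,2],[5,3],[6,3],[7,3]]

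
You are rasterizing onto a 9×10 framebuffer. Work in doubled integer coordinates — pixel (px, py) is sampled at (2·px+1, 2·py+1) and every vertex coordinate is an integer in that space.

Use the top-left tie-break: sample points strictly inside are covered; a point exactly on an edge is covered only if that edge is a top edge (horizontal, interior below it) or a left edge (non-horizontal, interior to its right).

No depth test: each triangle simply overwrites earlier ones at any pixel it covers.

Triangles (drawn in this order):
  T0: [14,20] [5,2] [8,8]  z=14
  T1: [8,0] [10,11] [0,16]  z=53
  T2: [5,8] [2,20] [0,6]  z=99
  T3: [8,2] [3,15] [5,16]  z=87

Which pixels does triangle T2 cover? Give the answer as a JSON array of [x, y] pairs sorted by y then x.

T0:
  degenerate (2·area = 0) — covers nothing
T1:
  2·area = 120
  edge (8, 0)→(10, 11): d=(2,11) right/bottom  bias=-1
  edge (10, 11)→(0, 16): d=(-10,5) right/bottom  bias=-1
  edge (0, 16)→(8, 0): d=(8,-16) top-left  bias=+0
    (3,1)@(7, 3): e=[17,95,8] → X
    (4,1)@(9, 3): e=[-5,85,40] → .
    (3,2)@(7, 5): e=[21,75,24] → X
    (4,2)@(9, 5): e=[-1,65,56] → .
    (2,3)@(5, 7): e=[47,65,8] → X
    (4,3)@(9, 7): e=[3,45,72] → X
    (5,3)@(11, 7): e=[-19,35,104] → .
    (2,4)@(5, 9): e=[51,45,24] → X
    (5,4)@(11, 9): e=[-15,15,120] → .
    (1,5)@(3, 11): e=[77,35,8] → X
    (5,5)@(11, 11): e=[-11,-5,136] → .
    (1,6)@(3, 13): e=[81,15,24] → X
  covered (15 px):
    . . . . . . . . .
    . . . X . . . . .
    . . . X . . . . .
    . . X X X . . . .
    . . X X X . . . .
    . X X X X . . . .
    . X X . . . . . .
    X . . . . . . . .
    . . . . . . . . .
    . . . . . . . . .
T2:
  2·area = 66
  edge (5, 8)→(2, 20): d=(-3,12) right/bottom  bias=-1
  edge (2, 20)→(0, 6): d=(-2,-14) top-left  bias=+0
  edge (0, 6)→(5, 8): d=(5,2) right/bottom  bias=-1
    (0,3)@(1, 7): e=[51,12,3] → X
    (1,3)@(3, 7): e=[27,40,-1] → .
    (0,4)@(1, 9): e=[45,8,13] → X
    (1,4)@(3, 9): e=[21,36,9] → X
    (2,4)@(5, 9): e=[-3,64,5] → .
    (0,5)@(1, 11): e=[39,4,23] → X
    (2,5)@(5, 11): e=[-9,60,15] → .
    (0,6)@(1, 13): e=[33,0,33] → X  [on edge]
    (2,6)@(5, 13): e=[-15,56,25] → .
    (0,7)@(1, 15): e=[27,-4,43] → .
    (1,7)@(3, 15): e=[3,24,39] → X
    (2,7)@(5, 15): e=[-21,52,35] → .
  covered (8 px):
    . . . . . . . . .
    . . . . . . . . .
    . . . . . . . . .
    X . . . . . . . .
    X X . . . . . . .
    X X . . . . . . .
    X X . . . . . . .
    . X . . . . . . .
    . . . . . . . . .
    . . . . . . . . .
T3:
  2·area = 31  (B↔C swapped to make it positive)
  edge (8, 2)→(5, 16): d=(-3,14) right/bottom  bias=-1
  edge (5, 16)→(3, 15): d=(-2,-1) top-left  bias=+0
  edge (3, 15)→(8, 2): d=(5,-13) top-left  bias=+0
    (3,2)@(7, 5): e=[5,24,2] → X
    (4,2)@(9, 5): e=[-23,26,28] → .
    (3,3)@(7, 7): e=[-1,20,12] → .
    (2,5)@(5, 11): e=[15,10,6] → X
    (3,5)@(7, 11): e=[-13,12,32] → .
    (2,6)@(5, 13): e=[9,6,16] → X
    (3,6)@(7, 13): e=[-19,8,42] → .
    (1,7)@(3, 15): e=[31,0,0] → X  [on edge]
    (3,7)@(7, 15): e=[-25,4,52] → .
    (1,8)@(3, 17): e=[25,-4,10] → .
    (2,8)@(5, 17): e=[-3,-2,36] → .
    (3,8)@(7, 17): e=[-31,0,62] → .  [on edge]
    (5,9)@(11, 19): e=[-93,0,124] → .  [on edge]
  covered (5 px):
    . . . . . . . . .
    . . . . . . . . .
    . . . X . . . . .
    . . . . . . . . .
    . . . . . . . . .
    . . X . . . . . .
    . . X . . . . . .
    . X X . . . . . .
    . . . . . . . . .
    . . . . . . . . .

Final: [[0,3],[0,4],[1,4],[0,5],[1,5],[0,6],[1,6],[1,7]]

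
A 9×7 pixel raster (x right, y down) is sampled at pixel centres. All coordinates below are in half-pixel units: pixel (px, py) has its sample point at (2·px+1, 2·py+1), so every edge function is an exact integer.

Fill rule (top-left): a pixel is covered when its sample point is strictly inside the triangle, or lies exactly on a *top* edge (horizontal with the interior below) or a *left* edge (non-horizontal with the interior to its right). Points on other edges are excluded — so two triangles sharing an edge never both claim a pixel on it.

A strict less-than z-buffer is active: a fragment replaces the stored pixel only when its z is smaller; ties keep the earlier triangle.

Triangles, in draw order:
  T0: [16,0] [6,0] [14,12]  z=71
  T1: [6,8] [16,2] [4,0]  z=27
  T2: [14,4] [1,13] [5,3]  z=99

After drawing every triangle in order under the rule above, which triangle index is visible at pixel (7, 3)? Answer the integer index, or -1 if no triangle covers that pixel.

T0:
  2·area = 120  (B↔C swapped to make it positive)
  edge (16, 0)→(14, 12): d=(-2,12) right/bottom  bias=-1
  edge (14, 12)→(6, 0): d=(-8,-12) top-left  bias=+0
  edge (6, 0)→(16, 0): d=(10,0) top-left  bias=+0
    (3,0)@(7, 1): e=[106,4,10] → █
    (4,0)@(9, 1): e=[82,28,10] → █
    (5,0)@(11, 1): e=[58,52,10] → █
    (6,0)@(13, 1): e=[34,76,10] → █
    (7,0)@(15, 1): e=[10,100,10] → █
    (8,0)@(17, 1): e=[-14,124,10] → ·
    (3,1)@(7, 3): e=[102,-12,30] → ·
    (4,1)@(9, 3): e=[78,12,30] → █
    (8,1)@(17, 3): e=[-18,108,30] → ·
    (4,2)@(9, 5): e=[74,-4,50] → ·
    (5,2)@(11, 5): e=[50,20,50] → █
    (8,2)@(17, 5): e=[-22,92,50] → ·
  covered (15 px):
    · · · █ █ █ █ █ ·
    · · · · █ █ █ █ ·
    · · · · · █ █ █ ·
    · · · · · █ █ · ·
    · · · · · · █ · ·
    · · · · · · · · ·
    · · · · · · · · ·
T1:
  2·area = 92  (B↔C swapped to make it positive)
  edge (6, 8)→(4, 0): d=(-2,-8) top-left  bias=+0
  edge (4, 0)→(16, 2): d=(12,2) right/bottom  bias=-1
  edge (16, 2)→(6, 8): d=(-10,6) right/bottom  bias=-1
    (2,0)@(5, 1): e=[6,10,76] → █
    (3,0)@(7, 1): e=[22,6,64] → █
    (4,0)@(9, 1): e=[38,2,52] → █
    (5,0)@(11, 1): e=[54,-2,40] → ·
    (2,1)@(5, 3): e=[2,34,56] → █
    (5,1)@(11, 3): e=[50,22,20] → █
    (6,1)@(13, 3): e=[66,18,8] → █
    (7,1)@(15, 3): e=[82,14,-4] → ·
    (2,2)@(5, 5): e=[-2,58,36] → ·
    (3,2)@(7, 5): e=[14,54,24] → █
    (5,2)@(11, 5): e=[46,46,0] → ·  [on edge]
    (6,2)@(13, 5): e=[62,42,-12] → ·
    (0,5)@(1, 11): e=[-46,138,0] → ·  [on edge]
  covered (11 px):
    · · █ █ █ · · · ·
    · · █ █ █ █ █ · ·
    · · · █ █ · · · ·
    · · · █ · · · · ·
    · · · · · · · · ·
    · · · · · · · · ·
    · · · · · · · · ·
T2:
  2·area = 94
  edge (14, 4)→(1, 13): d=(-13,9) right/bottom  bias=-1
  edge (1, 13)→(5, 3): d=(4,-10) top-left  bias=+0
  edge (5, 3)→(14, 4): d=(9,1) right/bottom  bias=-1
    (2,1)@(5, 3): e=[94,0,0] → ·  [on edge]
    (2,2)@(5, 5): e=[68,8,18] → █
    (3,2)@(7, 5): e=[50,28,16] → █
    (4,2)@(9, 5): e=[32,48,14] → █
    (5,2)@(11, 5): e=[14,68,12] → █
    (6,2)@(13, 5): e=[-4,88,10] → ·
    (2,3)@(5, 7): e=[42,16,36] → █
    (5,3)@(11, 7): e=[-12,76,30] → ·
    (1,4)@(3, 9): e=[34,4,56] → █
    (3,4)@(7, 9): e=[-2,44,52] → ·
    (4,4)@(9, 9): e=[-20,64,50] → ·
    (1,5)@(3, 11): e=[8,12,74] → █
    (0,6)@(1, 13): e=[0,0,94] → ·  [on edge]
  covered (10 px):
    · · · · · · · · ·
    · · · · · · · · ·
    · · █ █ █ █ · · ·
    · · █ █ █ · · · ·
    · █ █ · · · · · ·
    · █ · · · · · · ·
    · · · · · · · · ·

Z-buffer (winner per pixel, '.' = empty):
  . . 1 1 1 0 0 0 .
  . . 1 1 1 1 1 0 .
  . . 2 1 1 0 0 0 .
  . . 2 1 2 0 0 . .
  . 2 2 . . . 0 . .
  . 2 . . . . . . .
  . . . . . . . . .

Answer: -1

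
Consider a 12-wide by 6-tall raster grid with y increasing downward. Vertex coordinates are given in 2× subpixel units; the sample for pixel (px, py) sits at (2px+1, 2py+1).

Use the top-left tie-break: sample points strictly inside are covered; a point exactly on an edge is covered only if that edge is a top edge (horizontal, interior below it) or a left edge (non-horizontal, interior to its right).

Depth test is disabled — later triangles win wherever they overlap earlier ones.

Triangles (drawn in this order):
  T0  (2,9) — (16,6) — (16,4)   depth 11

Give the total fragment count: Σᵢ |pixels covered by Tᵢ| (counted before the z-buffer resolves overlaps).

T0:
  2·area = 28  (B↔C swapped to make it positive)
  edge (2, 9)→(16, 4): d=(14,-5) top-left  bias=+0
  edge (16, 4)→(16, 6): d=(0,2) right/bottom  bias=-1
  edge (16, 6)→(2, 9): d=(-14,3) right/bottom  bias=-1
    (7,2)@(15, 5): e=[9,2,17] → █
    (8,2)@(17, 5): e=[19,-2,11] → ·
    (4,3)@(9, 7): e=[7,14,7] → █
    (5,3)@(11, 7): e=[17,10,1] → █
    (6,3)@(13, 7): e=[27,6,-5] → ·
    (7,3)@(15, 7): e=[37,2,-11] → ·
    (4,4)@(9, 9): e=[35,14,-21] → ·
    (5,4)@(11, 9): e=[45,10,-27] → ·
  covered (3 px):
    · · · · · · · · · · · ·
    · · · · · · · · · · · ·
    · · · · · · · █ · · · ·
    · · · · █ █ · · · · · ·
    · · · · · · · · · · · ·
    · · · · · · · · · · · ·

Final: 3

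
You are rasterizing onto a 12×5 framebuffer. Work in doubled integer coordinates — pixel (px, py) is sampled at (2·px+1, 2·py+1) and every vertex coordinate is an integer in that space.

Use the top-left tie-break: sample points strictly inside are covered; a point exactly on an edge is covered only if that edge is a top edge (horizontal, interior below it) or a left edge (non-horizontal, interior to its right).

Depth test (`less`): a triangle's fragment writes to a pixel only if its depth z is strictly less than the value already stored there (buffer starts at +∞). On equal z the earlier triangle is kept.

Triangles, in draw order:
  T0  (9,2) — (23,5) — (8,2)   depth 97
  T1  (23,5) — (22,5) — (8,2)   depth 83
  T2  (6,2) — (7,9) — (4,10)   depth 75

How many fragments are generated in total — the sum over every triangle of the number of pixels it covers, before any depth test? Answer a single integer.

T0:
  2·area = 3
  edge (9, 2)→(23, 5): d=(14,3) right/bottom  bias=-1
  edge (23, 5)→(8, 2): d=(-15,-3) top-left  bias=+0
  edge (8, 2)→(9, 2): d=(1,0) top-left  bias=+0
    (1,0)@(3, 1): e=[4,0,-1] → ·  [on edge]
    (6,1)@(13, 3): e=[2,0,1] → #  [on edge]
    (7,1)@(15, 3): e=[-4,6,1] → ·
    (6,2)@(13, 5): e=[30,-30,3] → ·
    (11,2)@(23, 5): e=[0,0,3] → ·  [on edge]
  covered (1 px):
    · · · · · · · · · · · ·
    · · · · · · # · · · · ·
    · · · · · · · · · · · ·
    · · · · · · · · · · · ·
    · · · · · · · · · · · ·
T1:
  2·area = 3
  edge (23, 5)→(22, 5): d=(-1,0) right/bottom  bias=-1
  edge (22, 5)→(8, 2): d=(-14,-3) top-left  bias=+0
  edge (8, 2)→(23, 5): d=(15,3) right/bottom  bias=-1
    (1,0)@(3, 1): e=[4,-1,0] → ·  [on edge]
    (6,1)@(13, 3): e=[2,1,0] → ·  [on edge]
    (0,2)@(1, 5): e=[0,-63,66] → ·  [on edge]
    (1,2)@(3, 5): e=[0,-57,60] → ·  [on edge]
    (2,2)@(5, 5): e=[0,-51,54] → ·  [on edge]
    (3,2)@(7, 5): e=[0,-45,48] → ·  [on edge]
    (4,2)@(9, 5): e=[0,-39,42] → ·  [on edge]
    (5,2)@(11, 5): e=[0,-33,36] → ·  [on edge]
    (6,2)@(13, 5): e=[0,-27,30] → ·  [on edge]
    (7,2)@(15, 5): e=[0,-21,24] → ·  [on edge]
    (8,2)@(17, 5): e=[0,-15,18] → ·  [on edge]
    (9,2)@(19, 5): e=[0,-9,12] → ·  [on edge]
    (10,2)@(21, 5): e=[0,-3,6] → ·  [on edge]
    (11,2)@(23, 5): e=[0,3,0] → ·  [on edge]
  covered (0 px):
    · · · · · · · · · · · ·
    · · · · · · · · · · · ·
    · · · · · · · · · · · ·
    · · · · · · · · · · · ·
    · · · · · · · · · · · ·
T2:
  2·area = 22
  edge (6, 2)→(7, 9): d=(1,7) right/bottom  bias=-1
  edge (7, 9)→(4, 10): d=(-3,1) right/bottom  bias=-1
  edge (4, 10)→(6, 2): d=(2,-8) top-left  bias=+0
    (9,2)@(19, 5): e=[-88,0,110] → ·  [on edge]
    (2,3)@(5, 7): e=[12,8,2] → #
    (3,3)@(7, 7): e=[-2,6,18] → ·
    (6,3)@(13, 7): e=[-44,0,66] → ·  [on edge]
    (2,4)@(5, 9): e=[14,2,6] → #
    (3,4)@(7, 9): e=[0,0,22] → ·  [on edge]
  covered (2 px):
    · · · · · · · · · · · ·
    · · · · · · · · · · · ·
    · · · · · · · · · · · ·
    · · # · · · · · · · · ·
    · · # · · · · · · · · ·

Result: 3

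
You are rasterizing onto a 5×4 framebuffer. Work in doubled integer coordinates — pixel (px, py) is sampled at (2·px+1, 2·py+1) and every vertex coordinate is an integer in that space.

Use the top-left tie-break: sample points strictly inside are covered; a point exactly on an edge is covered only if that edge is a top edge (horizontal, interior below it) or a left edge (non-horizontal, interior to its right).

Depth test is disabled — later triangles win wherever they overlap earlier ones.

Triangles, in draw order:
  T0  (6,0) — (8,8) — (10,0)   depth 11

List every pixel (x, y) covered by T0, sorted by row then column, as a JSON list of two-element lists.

T0:
  2·area = 32  (B↔C swapped to make it positive)
  edge (6, 0)→(10, 0): d=(4,0) top-left  bias=+0
  edge (10, 0)→(8, 8): d=(-2,8) right/bottom  bias=-1
  edge (8, 8)→(6, 0): d=(-2,-8) top-left  bias=+0
    (3,0)@(7, 1): e=[4,22,6] → █
    (4,0)@(9, 1): e=[4,6,22] → █
    (3,1)@(7, 3): e=[12,18,2] → █
    (3,2)@(7, 5): e=[20,14,-2] → ·
    (4,2)@(9, 5): e=[20,-2,14] → ·
  covered (4 px):
    · · · █ █
    · · · █ █
    · · · · ·
    · · · · ·

Result: [[3,0],[4,0],[3,1],[4,1]]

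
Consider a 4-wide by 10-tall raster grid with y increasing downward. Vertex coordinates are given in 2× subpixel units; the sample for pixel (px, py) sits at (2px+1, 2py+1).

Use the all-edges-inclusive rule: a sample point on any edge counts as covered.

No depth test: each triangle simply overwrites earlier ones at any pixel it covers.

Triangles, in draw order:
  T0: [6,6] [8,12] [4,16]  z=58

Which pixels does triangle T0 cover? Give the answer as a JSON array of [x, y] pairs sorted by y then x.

T0:
  2·area = 32
  edge (6, 6)→(8, 12): d=(2,6) inclusive
  edge (8, 12)→(4, 16): d=(-4,4) inclusive
  edge (4, 16)→(6, 6): d=(2,-10) inclusive
    (3,0)@(7, 1): e=[-16,48,0] → .  [on edge]
    (2,1)@(5, 3): e=[0,48,-16] → .  [on edge]
    (3,4)@(7, 9): e=[0,16,16] → X  [on edge]
    (2,5)@(5, 11): e=[16,16,0] → X  [on edge]
    (2,6)@(5, 13): e=[20,8,4] → X
    (3,6)@(7, 13): e=[8,0,24] → X  [on edge]
    (2,7)@(5, 15): e=[24,0,8] → X  [on edge]
    (3,7)@(7, 15): e=[12,-8,28] → .
    (1,8)@(3, 17): e=[40,0,-8] → .  [on edge]
    (2,8)@(5, 17): e=[28,-8,12] → .
    (0,9)@(1, 19): e=[56,0,-24] → .  [on edge]
  covered (6 px):
    . . . .
    . . . .
    . . . .
    . . . .
    . . . X
    . . X X
    . . X X
    . . X .
    . . . .
    . . . .

Result: [[3,4],[2,5],[3,5],[2,6],[3,6],[2,7]]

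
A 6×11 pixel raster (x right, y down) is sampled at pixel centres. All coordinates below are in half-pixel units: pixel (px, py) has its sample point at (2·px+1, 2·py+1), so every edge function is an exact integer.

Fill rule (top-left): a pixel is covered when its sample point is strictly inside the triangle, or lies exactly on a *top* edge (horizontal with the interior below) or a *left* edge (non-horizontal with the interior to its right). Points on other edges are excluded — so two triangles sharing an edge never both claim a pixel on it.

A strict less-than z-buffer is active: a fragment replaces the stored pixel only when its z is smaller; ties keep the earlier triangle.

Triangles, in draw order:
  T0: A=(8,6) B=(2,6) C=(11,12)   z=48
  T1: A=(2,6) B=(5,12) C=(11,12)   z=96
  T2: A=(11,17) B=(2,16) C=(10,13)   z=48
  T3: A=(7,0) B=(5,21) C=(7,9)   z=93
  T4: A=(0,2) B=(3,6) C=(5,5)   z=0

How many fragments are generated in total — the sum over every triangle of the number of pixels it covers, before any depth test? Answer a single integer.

T0:
  2·area = 36  (B↔C swapped to make it positive)
  edge (8, 6)→(11, 12): d=(3,6) right/bottom  bias=-1
  edge (11, 12)→(2, 6): d=(-9,-6) top-left  bias=+0
  edge (2, 6)→(8, 6): d=(6,0) top-left  bias=+0
    (2,3)@(5, 7): e=[21,9,6] → █
    (3,3)@(7, 7): e=[9,21,6] → █
    (4,3)@(9, 7): e=[-3,33,6] → ·
    (2,4)@(5, 9): e=[27,-9,18] → ·
    (3,4)@(7, 9): e=[15,3,18] → █
    (4,4)@(9, 9): e=[3,15,18] → █
    (5,4)@(11, 9): e=[-9,27,18] → ·
    (3,5)@(7, 11): e=[21,-15,30] → ·
    (4,5)@(9, 11): e=[9,-3,30] → ·
  covered (4 px):
    · · · · · ·
    · · · · · ·
    · · · · · ·
    · · █ █ · ·
    · · · █ █ ·
    · · · · · ·
    · · · · · ·
    · · · · · ·
    · · · · · ·
    · · · · · ·
    · · · · · ·
T1:
  2·area = 36  (B↔C swapped to make it positive)
  edge (2, 6)→(11, 12): d=(9,6) right/bottom  bias=-1
  edge (11, 12)→(5, 12): d=(-6,0) right/bottom  bias=-1
  edge (5, 12)→(2, 6): d=(-3,-6) top-left  bias=+0
    (1,3)@(3, 7): e=[3,30,3] → █
    (2,3)@(5, 7): e=[-9,30,15] → ·
    (1,4)@(3, 9): e=[21,18,-3] → ·
    (2,4)@(5, 9): e=[9,18,9] → █
    (3,4)@(7, 9): e=[-3,18,21] → ·
    (2,5)@(5, 11): e=[27,6,3] → █
    (3,5)@(7, 11): e=[15,6,15] → █
    (4,5)@(9, 11): e=[3,6,27] → █
    (5,5)@(11, 11): e=[-9,6,39] → ·
    (2,6)@(5, 13): e=[45,-6,-3] → ·
    (3,6)@(7, 13): e=[33,-6,9] → ·
    (4,6)@(9, 13): e=[21,-6,21] → ·
  covered (5 px):
    · · · · · ·
    · · · · · ·
    · · · · · ·
    · █ · · · ·
    · · █ · · ·
    · · █ █ █ ·
    · · · · · ·
    · · · · · ·
    · · · · · ·
    · · · · · ·
    · · · · · ·
T2:
  2·area = 35
  edge (11, 17)→(2, 16): d=(-9,-1) top-left  bias=+0
  edge (2, 16)→(10, 13): d=(8,-3) top-left  bias=+0
  edge (10, 13)→(11, 17): d=(1,4) right/bottom  bias=-1
    (3,0)@(7, 1): e=[140,-105,0] → ·  [on edge]
    (4,4)@(9, 9): e=[70,-35,0] → ·  [on edge]
    (2,7)@(5, 15): e=[12,1,22] → █
    (3,7)@(7, 15): e=[14,7,14] → █
    (4,7)@(9, 15): e=[16,13,6] → █
    (5,7)@(11, 15): e=[18,19,-2] → ·
    (2,8)@(5, 17): e=[-6,17,24] → ·
    (3,8)@(7, 17): e=[-4,23,16] → ·
    (4,8)@(9, 17): e=[-2,29,8] → ·
    (5,8)@(11, 17): e=[0,35,0] → ·  [on edge]
  covered (3 px):
    · · · · · ·
    · · · · · ·
    · · · · · ·
    · · · · · ·
    · · · · · ·
    · · · · · ·
    · · · · · ·
    · · █ █ █ ·
    · · · · · ·
    · · · · · ·
    · · · · · ·
T3:
  2·area = 18  (B↔C swapped to make it positive)
  edge (7, 0)→(7, 9): d=(0,9) right/bottom  bias=-1
  edge (7, 9)→(5, 21): d=(-2,12) right/bottom  bias=-1
  edge (5, 21)→(7, 0): d=(2,-21) top-left  bias=+0
    (3,0)@(7, 1): e=[0,16,2] → ·  [on edge]
    (3,1)@(7, 3): e=[0,12,6] → ·  [on edge]
    (3,2)@(7, 5): e=[0,8,10] → ·  [on edge]
    (3,3)@(7, 7): e=[0,4,14] → ·  [on edge]
    (3,4)@(7, 9): e=[0,0,18] → ·  [on edge]
    (3,5)@(7, 11): e=[0,-4,22] → ·  [on edge]
    (3,6)@(7, 13): e=[0,-8,26] → ·  [on edge]
    (3,7)@(7, 15): e=[0,-12,30] → ·  [on edge]
    (3,8)@(7, 17): e=[0,-16,34] → ·  [on edge]
    (3,9)@(7, 19): e=[0,-20,38] → ·  [on edge]
    (2,10)@(5, 21): e=[18,0,0] → ·  [on edge]
    (3,10)@(7, 21): e=[0,-24,42] → ·  [on edge]
  covered (0 px):
    · · · · · ·
    · · · · · ·
    · · · · · ·
    · · · · · ·
    · · · · · ·
    · · · · · ·
    · · · · · ·
    · · · · · ·
    · · · · · ·
    · · · · · ·
    · · · · · ·
T4:
  2·area = 11  (B↔C swapped to make it positive)
  edge (0, 2)→(5, 5): d=(5,3) right/bottom  bias=-1
  edge (5, 5)→(3, 6): d=(-2,1) right/bottom  bias=-1
  edge (3, 6)→(0, 2): d=(-3,-4) top-left  bias=+0
    (0,1)@(1, 3): e=[2,8,1] → █
    (1,1)@(3, 3): e=[-4,6,9] → ·
    (4,1)@(9, 3): e=[-22,0,33] → ·  [on edge]
    (0,2)@(1, 5): e=[12,4,-5] → ·
    (1,2)@(3, 5): e=[6,2,3] → █
    (2,2)@(5, 5): e=[0,0,11] → ·  [on edge]
    (0,3)@(1, 7): e=[22,0,-11] → ·  [on edge]
    (1,3)@(3, 7): e=[16,-2,-3] → ·
  covered (2 px):
    · · · · · ·
    █ · · · · ·
    · █ · · · ·
    · · · · · ·
    · · · · · ·
    · · · · · ·
    · · · · · ·
    · · · · · ·
    · · · · · ·
    · · · · · ·
    · · · · · ·

Answer: 14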